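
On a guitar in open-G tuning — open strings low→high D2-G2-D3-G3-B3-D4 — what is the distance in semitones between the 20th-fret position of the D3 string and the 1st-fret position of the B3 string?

10 semitones

D3 at fret 20 → A#4 (MIDI 70); B3 at fret 1 → C4 (MIDI 60).
70 − 60 = 10, so the two pitches are 10 semitones apart, with A#4 the higher.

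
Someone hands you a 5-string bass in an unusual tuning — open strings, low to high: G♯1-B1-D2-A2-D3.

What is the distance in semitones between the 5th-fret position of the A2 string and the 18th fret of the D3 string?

18 semitones

A2 at fret 5 → D3 (MIDI 50); D3 at fret 18 → G♯4 (MIDI 68).
50 − 68 = -18, so the two pitches are 18 semitones apart, with G♯4 the higher.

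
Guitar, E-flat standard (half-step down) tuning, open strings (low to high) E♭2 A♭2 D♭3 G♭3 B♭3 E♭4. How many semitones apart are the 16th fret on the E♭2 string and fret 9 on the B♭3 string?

E♭2 at fret 16 → G3 (MIDI 55); B♭3 at fret 9 → G4 (MIDI 67).
55 − 67 = -12, so the two pitches are 12 semitones apart, with G4 the higher.

12 semitones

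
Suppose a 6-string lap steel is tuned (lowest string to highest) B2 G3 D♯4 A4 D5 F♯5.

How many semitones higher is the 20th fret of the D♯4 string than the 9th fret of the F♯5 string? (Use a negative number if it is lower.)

-4 semitones

D♯4 at fret 20 → B5 (MIDI 83); F♯5 at fret 9 → D♯6 (MIDI 87).
83 − 87 = -4, so the two pitches are 4 semitones apart.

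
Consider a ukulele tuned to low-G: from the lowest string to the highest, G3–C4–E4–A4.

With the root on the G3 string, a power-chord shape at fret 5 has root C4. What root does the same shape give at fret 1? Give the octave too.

Moving from fret 5 to fret 1 shifts the root by -4 semitones.
C4 down 4 semitones is G♯3.

G♯3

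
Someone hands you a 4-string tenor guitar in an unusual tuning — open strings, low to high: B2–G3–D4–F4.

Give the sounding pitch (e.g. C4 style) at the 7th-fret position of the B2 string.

Each fret is one semitone, so B2 + 7 = Gb3.
(Equivalently spelled F#3.)

Gb3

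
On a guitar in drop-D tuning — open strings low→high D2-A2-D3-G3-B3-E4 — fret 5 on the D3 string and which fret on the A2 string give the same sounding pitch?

D3 at fret 5 is D3 + 5 semitones = G3.
The open A2 string is 5 semitones below the open D3, so the same pitch on the A2 string lies at fret 5 + 5 = 10.

10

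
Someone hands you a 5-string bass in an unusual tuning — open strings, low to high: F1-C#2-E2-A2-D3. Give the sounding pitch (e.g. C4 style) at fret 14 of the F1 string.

F1 is MIDI 29. Adding 14 gives 43, which is G2.

G2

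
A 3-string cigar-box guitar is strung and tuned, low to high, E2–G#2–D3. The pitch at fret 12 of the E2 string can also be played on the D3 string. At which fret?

2

Fret 12 on E2 is MIDI 40 + 12 = 52 (E3). On the D3 string (open MIDI 50), that pitch is 52 − 50 = fret 2.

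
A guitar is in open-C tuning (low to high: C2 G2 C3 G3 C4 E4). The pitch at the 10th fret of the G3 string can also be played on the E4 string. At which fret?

1

G3 at fret 10 is G3 + 10 semitones = F4.
The open E4 string is 9 semitones above the open G3, so the same pitch on the E4 string lies at fret 10 − 9 = 1.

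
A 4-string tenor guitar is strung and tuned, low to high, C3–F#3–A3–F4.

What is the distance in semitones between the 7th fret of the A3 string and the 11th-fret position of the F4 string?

12 semitones

A3 at fret 7 → E4 (MIDI 64); F4 at fret 11 → E5 (MIDI 76).
64 − 76 = -12, so the two pitches are 12 semitones apart, with E5 the higher.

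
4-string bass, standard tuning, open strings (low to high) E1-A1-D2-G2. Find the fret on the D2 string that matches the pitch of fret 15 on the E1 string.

5

Fret 15 on E1 is MIDI 28 + 15 = 43 (G2). On the D2 string (open MIDI 38), that pitch is 43 − 38 = fret 5.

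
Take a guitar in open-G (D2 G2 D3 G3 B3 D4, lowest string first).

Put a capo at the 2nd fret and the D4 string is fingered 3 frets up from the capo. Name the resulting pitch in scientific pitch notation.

The capo raises the open D4 by 2 semitones to E4; fretting 3 more gives D4 + 2 + 3 = D4 + 5 semitones = G4.

G4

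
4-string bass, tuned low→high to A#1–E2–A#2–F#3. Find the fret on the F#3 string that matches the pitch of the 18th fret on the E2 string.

4

Fret 18 on E2 is MIDI 40 + 18 = 58 (A#3). On the F#3 string (open MIDI 54), that pitch is 58 − 54 = fret 4.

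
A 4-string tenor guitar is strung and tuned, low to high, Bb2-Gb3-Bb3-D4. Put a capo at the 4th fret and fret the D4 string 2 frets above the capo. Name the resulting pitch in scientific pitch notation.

The capo raises the open D4 by 4 semitones to Gb4; fretting 2 more gives D4 + 4 + 2 = D4 + 6 semitones = Ab4.
(Also written G#.)

Ab4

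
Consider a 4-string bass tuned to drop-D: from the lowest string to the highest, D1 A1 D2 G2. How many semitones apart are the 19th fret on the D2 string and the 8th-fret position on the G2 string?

6 semitones

D2 at fret 19 → A3 (MIDI 57); G2 at fret 8 → D#3 (MIDI 51).
57 − 51 = 6, so the two pitches are 6 semitones apart, with A3 the higher.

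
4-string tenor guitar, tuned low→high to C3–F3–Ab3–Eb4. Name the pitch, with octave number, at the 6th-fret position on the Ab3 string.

Ab3 is MIDI 56. Adding 6 gives 62, which is D4.

D4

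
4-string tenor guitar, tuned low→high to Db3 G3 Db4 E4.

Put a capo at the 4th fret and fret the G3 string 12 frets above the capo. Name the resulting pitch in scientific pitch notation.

The capo raises the open G3 by 4 semitones to B3; fretting 12 more gives G3 + 4 + 12 = G3 + 16 semitones = B4.

B4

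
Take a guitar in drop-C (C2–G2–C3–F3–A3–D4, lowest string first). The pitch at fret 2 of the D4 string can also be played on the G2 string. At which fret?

D4 at fret 2 is D4 + 2 semitones = E4.
The open G2 string is 19 semitones below the open D4, so the same pitch on the G2 string lies at fret 2 + 19 = 21.

21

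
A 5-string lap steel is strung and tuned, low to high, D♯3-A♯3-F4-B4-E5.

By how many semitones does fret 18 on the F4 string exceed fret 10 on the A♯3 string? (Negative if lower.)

F4 at fret 18 → B5 (MIDI 83); A♯3 at fret 10 → G♯4 (MIDI 68).
83 − 68 = 15, so the two pitches are 15 semitones apart.

15 semitones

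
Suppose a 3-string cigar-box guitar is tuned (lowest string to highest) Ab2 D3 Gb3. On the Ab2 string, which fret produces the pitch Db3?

5

Db3 is 5 semitones above the open Ab2 (Ab–A–Bb–B–C–Db), so it sits at fret 5.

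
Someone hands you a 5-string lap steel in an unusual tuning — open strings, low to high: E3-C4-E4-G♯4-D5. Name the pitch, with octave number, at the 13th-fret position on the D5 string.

D♯6

D5 is MIDI 74. Adding 13 gives 87, which is D♯6.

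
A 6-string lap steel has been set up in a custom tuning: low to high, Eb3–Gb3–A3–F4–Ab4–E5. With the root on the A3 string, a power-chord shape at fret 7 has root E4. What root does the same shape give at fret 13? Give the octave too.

Bb4

Moving from fret 7 to fret 13 shifts the root by 6 semitones.
E4 up 6 semitones is Bb4.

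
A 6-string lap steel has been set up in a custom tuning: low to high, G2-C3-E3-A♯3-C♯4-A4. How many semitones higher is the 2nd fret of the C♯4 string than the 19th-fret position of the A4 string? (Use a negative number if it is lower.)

C♯4 at fret 2 → D♯4 (MIDI 63); A4 at fret 19 → E6 (MIDI 88).
63 − 88 = -25, so the two pitches are 25 semitones apart.

-25 semitones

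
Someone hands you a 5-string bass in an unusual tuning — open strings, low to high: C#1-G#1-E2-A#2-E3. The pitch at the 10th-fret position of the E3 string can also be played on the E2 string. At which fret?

E3 at fret 10 is E3 + 10 semitones = D4.
The open E2 string is 12 semitones below the open E3, so the same pitch on the E2 string lies at fret 10 + 12 = 22.

22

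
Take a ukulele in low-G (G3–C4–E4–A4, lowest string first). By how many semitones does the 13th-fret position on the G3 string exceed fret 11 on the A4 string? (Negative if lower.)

-12 semitones

G3 at fret 13 → G#4 (MIDI 68); A4 at fret 11 → G#5 (MIDI 80).
68 − 80 = -12, so the two pitches are 12 semitones apart.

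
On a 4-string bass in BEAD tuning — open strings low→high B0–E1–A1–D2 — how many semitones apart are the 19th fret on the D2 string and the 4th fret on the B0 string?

D2 at fret 19 → A3 (MIDI 57); B0 at fret 4 → D♯1 (MIDI 27).
57 − 27 = 30, so the two pitches are 30 semitones apart, with A3 the higher.

30 semitones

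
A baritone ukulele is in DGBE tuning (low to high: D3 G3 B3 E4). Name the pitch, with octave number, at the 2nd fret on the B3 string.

C#4

Each fret is one semitone, so B3 + 2 = C#4.
(Equivalently spelled Db4.)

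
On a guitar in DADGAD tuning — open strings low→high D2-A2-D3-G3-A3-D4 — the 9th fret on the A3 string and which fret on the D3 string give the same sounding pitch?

16

A3 at fret 9 is A3 + 9 semitones = F♯4.
The open D3 string is 7 semitones below the open A3, so the same pitch on the D3 string lies at fret 9 + 7 = 16.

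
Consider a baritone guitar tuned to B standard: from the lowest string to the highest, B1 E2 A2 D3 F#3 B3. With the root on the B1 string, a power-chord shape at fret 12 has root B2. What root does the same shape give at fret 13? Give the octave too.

Moving from fret 12 to fret 13 shifts the root by 1 semitone.
B2 up 1 semitone is C3.

C3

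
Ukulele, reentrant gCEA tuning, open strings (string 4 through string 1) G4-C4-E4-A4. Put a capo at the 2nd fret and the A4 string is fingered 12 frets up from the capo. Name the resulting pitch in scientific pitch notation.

The capo raises the open A4 by 2 semitones to B4; fretting 12 more gives A4 + 2 + 12 = A4 + 14 semitones = B5.

B5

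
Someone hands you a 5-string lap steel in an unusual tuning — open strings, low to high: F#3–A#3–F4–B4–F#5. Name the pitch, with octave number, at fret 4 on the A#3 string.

The open A#3 string plus 4 semitones: A#–B–C–C#–D.
The walk passes from B into C once, so the octave number goes from 3 to 4.

D4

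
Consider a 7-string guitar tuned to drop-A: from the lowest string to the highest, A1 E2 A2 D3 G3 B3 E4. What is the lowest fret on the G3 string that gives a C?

5

From G3, count semitones up the chromatic scale until reaching C: G–G#–A–A#–B–C — 5 steps.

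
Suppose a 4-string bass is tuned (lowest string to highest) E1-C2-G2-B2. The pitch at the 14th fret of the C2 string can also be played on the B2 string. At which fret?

3

C2 at fret 14 is C2 + 14 semitones = D3.
The open B2 string is 11 semitones above the open C2, so the same pitch on the B2 string lies at fret 14 − 11 = 3.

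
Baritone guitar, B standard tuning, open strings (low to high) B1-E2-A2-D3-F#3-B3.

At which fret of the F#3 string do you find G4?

13

G4 is 13 semitones above the open F#3 (F#–G–G#–A–…–F–F#–G), so it sits at fret 13.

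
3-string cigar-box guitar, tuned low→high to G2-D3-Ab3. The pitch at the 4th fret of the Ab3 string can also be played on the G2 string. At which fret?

Ab3 at fret 4 is Ab3 + 4 semitones = C4.
The open G2 string is 13 semitones below the open Ab3, so the same pitch on the G2 string lies at fret 4 + 13 = 17.

17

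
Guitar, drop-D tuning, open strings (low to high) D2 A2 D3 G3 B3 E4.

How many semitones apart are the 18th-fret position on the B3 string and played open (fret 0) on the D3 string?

B3 at fret 18 → F5 (MIDI 77); D3 at fret 0 → D3 (MIDI 50).
77 − 50 = 27, so the two pitches are 27 semitones apart, with F5 the higher.

27 semitones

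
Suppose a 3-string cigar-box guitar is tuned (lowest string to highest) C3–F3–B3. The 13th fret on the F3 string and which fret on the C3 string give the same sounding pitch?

18

F3 at fret 13 is F3 + 13 semitones = F♯4.
The open C3 string is 5 semitones below the open F3, so the same pitch on the C3 string lies at fret 13 + 5 = 18.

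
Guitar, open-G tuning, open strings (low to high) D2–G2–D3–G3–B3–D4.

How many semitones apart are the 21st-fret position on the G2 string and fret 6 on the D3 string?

G2 at fret 21 → E4 (MIDI 64); D3 at fret 6 → G#3 (MIDI 56).
64 − 56 = 8, so the two pitches are 8 semitones apart, with E4 the higher.

8 semitones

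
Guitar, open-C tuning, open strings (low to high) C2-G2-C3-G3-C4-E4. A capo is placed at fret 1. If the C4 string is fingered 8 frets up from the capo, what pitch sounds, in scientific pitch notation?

The capo raises the open C4 by 1 semitone to C#4; fretting 8 more gives C4 + 1 + 8 = C4 + 9 semitones = A4.

A4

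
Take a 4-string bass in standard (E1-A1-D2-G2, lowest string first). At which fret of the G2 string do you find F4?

F4 is 22 semitones above the open G2 (G–G#–A–A#–…–D#–E–F), so it sits at fret 22.

22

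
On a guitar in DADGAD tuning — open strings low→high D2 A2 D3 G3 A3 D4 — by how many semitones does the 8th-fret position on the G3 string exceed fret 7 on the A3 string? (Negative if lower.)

G3 at fret 8 → D#4 (MIDI 63); A3 at fret 7 → E4 (MIDI 64).
63 − 64 = -1, so the two pitches are 1 semitone apart.

-1 semitone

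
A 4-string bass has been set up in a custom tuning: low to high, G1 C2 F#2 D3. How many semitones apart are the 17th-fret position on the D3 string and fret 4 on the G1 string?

D3 at fret 17 → G4 (MIDI 67); G1 at fret 4 → B1 (MIDI 35).
67 − 35 = 32, so the two pitches are 32 semitones apart, with G4 the higher.

32 semitones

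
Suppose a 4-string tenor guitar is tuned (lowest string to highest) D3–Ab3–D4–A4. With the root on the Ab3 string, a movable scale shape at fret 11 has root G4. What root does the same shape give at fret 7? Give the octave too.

Moving from fret 11 to fret 7 shifts the root by -4 semitones.
G4 down 4 semitones is Eb4.

Eb4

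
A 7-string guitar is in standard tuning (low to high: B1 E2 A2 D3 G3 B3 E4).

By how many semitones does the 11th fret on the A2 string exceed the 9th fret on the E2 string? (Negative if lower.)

7 semitones

A2 at fret 11 → G#3 (MIDI 56); E2 at fret 9 → C#3 (MIDI 49).
56 − 49 = 7, so the two pitches are 7 semitones apart.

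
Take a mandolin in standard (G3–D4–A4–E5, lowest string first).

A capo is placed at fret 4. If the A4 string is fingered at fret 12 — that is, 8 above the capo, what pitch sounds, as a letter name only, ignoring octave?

A

The capo raises the open A4 by 4 semitones to C♯5; fretting 8 more gives A4 + 4 + 8 = A4 + 12 semitones, landing on A.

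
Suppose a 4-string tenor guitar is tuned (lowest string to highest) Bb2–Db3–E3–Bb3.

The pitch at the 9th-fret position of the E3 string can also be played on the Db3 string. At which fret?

12

E3 at fret 9 is E3 + 9 semitones = Db4.
The open Db3 string is 3 semitones below the open E3, so the same pitch on the Db3 string lies at fret 9 + 3 = 12.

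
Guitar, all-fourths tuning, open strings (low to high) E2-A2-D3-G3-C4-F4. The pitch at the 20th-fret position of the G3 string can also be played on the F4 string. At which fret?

10

Fret 20 on G3 is MIDI 55 + 20 = 75 (D#5). On the F4 string (open MIDI 65), that pitch is 75 − 65 = fret 10.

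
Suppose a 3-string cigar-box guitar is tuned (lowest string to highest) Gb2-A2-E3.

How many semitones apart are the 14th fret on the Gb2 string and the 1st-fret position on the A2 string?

Gb2 at fret 14 → Ab3 (MIDI 56); A2 at fret 1 → Bb2 (MIDI 46).
56 − 46 = 10, so the two pitches are 10 semitones apart, with Ab3 the higher.

10 semitones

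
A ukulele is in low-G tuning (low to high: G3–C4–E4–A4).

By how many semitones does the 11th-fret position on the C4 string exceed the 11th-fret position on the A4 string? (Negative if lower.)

-9 semitones

C4 at fret 11 → B4 (MIDI 71); A4 at fret 11 → G#5 (MIDI 80).
71 − 80 = -9, so the two pitches are 9 semitones apart.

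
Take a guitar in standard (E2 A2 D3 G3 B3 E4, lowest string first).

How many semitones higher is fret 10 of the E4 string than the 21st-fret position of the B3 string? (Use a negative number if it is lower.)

E4 at fret 10 → D5 (MIDI 74); B3 at fret 21 → G#5 (MIDI 80).
74 − 80 = -6, so the two pitches are 6 semitones apart.

-6 semitones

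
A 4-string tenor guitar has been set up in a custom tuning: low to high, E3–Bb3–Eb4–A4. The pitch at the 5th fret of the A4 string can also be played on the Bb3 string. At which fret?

16

Fret 5 on A4 is MIDI 69 + 5 = 74 (D5). On the Bb3 string (open MIDI 58), that pitch is 74 − 58 = fret 16.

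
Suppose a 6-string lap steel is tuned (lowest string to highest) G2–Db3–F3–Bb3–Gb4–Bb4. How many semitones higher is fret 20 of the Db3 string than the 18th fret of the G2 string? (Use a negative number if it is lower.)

Db3 at fret 20 → A4 (MIDI 69); G2 at fret 18 → Db4 (MIDI 61).
69 − 61 = 8, so the two pitches are 8 semitones apart.

8 semitones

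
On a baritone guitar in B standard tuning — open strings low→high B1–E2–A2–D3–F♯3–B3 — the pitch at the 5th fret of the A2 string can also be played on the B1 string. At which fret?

Fret 5 on A2 is MIDI 45 + 5 = 50 (D3). On the B1 string (open MIDI 35), that pitch is 50 − 35 = fret 15.

15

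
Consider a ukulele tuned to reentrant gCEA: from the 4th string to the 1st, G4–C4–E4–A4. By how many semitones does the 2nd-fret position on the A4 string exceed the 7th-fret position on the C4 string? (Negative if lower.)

A4 at fret 2 → B4 (MIDI 71); C4 at fret 7 → G4 (MIDI 67).
71 − 67 = 4, so the two pitches are 4 semitones apart.

4 semitones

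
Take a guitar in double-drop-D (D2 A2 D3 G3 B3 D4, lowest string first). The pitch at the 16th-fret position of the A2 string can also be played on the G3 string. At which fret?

6

A2 at fret 16 is A2 + 16 semitones = C♯4.
The open G3 string is 10 semitones above the open A2, so the same pitch on the G3 string lies at fret 16 − 10 = 6.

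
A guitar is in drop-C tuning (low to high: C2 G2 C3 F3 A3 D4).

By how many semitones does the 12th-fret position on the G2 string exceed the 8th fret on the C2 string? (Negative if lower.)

11 semitones

G2 at fret 12 → G3 (MIDI 55); C2 at fret 8 → G♯2 (MIDI 44).
55 − 44 = 11, so the two pitches are 11 semitones apart.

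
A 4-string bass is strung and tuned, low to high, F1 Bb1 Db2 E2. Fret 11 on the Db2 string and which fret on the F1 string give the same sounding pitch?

19

Fret 11 on Db2 is MIDI 37 + 11 = 48 (C3). On the F1 string (open MIDI 29), that pitch is 48 − 29 = fret 19.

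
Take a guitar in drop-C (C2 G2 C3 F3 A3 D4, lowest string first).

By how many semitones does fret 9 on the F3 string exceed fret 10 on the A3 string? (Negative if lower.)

-5 semitones

F3 at fret 9 → D4 (MIDI 62); A3 at fret 10 → G4 (MIDI 67).
62 − 67 = -5, so the two pitches are 5 semitones apart.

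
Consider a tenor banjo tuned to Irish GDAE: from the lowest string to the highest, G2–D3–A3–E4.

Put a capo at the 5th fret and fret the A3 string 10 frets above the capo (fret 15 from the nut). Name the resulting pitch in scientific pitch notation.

C5

The capo raises the open A3 by 5 semitones to D4; fretting 10 more gives A3 + 5 + 10 = A3 + 15 semitones = C5.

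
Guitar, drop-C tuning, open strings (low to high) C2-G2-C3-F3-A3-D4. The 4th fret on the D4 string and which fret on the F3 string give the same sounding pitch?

D4 at fret 4 is D4 + 4 semitones = F♯4.
The open F3 string is 9 semitones below the open D4, so the same pitch on the F3 string lies at fret 4 + 9 = 13.

13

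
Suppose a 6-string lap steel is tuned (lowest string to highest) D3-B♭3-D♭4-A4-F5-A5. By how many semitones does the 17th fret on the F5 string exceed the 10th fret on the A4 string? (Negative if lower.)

15 semitones

F5 at fret 17 → B♭6 (MIDI 94); A4 at fret 10 → G5 (MIDI 79).
94 − 79 = 15, so the two pitches are 15 semitones apart.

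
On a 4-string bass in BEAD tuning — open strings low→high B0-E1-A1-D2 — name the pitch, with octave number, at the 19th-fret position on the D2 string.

D2 is MIDI 38. Adding 19 gives 57, which is A3.

A3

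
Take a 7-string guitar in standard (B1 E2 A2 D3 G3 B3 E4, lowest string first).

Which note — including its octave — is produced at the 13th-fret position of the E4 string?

Each fret is one semitone, so E4 + 13 = F5.

F5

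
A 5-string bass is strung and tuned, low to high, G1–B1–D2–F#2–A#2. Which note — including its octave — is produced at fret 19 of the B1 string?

Each fret is one semitone, so B1 + 19 = F#3.
(Equivalently spelled Gb3.)

F#3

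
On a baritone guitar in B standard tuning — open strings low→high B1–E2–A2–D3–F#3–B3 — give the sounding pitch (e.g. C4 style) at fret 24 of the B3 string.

Each fret is one semitone, so B3 + 24 = B5.

B5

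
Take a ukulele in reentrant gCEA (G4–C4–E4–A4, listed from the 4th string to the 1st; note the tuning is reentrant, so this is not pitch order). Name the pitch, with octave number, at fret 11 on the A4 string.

Each fret is one semitone, so A4 + 11 = G#5.
(Equivalently spelled Ab5.)

G#5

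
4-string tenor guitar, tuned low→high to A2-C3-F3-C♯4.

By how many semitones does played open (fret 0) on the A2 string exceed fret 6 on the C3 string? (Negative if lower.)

A2 at fret 0 → A2 (MIDI 45); C3 at fret 6 → F♯3 (MIDI 54).
45 − 54 = -9, so the two pitches are 9 semitones apart.

-9 semitones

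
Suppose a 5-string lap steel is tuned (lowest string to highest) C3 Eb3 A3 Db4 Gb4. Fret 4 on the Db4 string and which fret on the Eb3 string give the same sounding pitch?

14

Db4 at fret 4 is Db4 + 4 semitones = F4.
The open Eb3 string is 10 semitones below the open Db4, so the same pitch on the Eb3 string lies at fret 4 + 10 = 14.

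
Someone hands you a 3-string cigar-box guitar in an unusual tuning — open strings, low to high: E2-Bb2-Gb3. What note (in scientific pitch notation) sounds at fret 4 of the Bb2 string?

Each fret is one semitone, so Bb2 + 4 = D3.

D3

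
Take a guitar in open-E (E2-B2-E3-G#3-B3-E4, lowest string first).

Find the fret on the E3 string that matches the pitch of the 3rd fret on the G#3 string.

7

Fret 3 on G#3 is MIDI 56 + 3 = 59 (B3). On the E3 string (open MIDI 52), that pitch is 59 − 52 = fret 7.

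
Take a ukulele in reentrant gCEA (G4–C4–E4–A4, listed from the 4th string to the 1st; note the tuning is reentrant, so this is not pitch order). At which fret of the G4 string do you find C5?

5

C5 is 5 semitones above the open G4 (G–G#–A–A#–B–C), so it sits at fret 5.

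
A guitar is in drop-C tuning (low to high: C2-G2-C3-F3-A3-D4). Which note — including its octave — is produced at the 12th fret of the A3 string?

A4

A3 is MIDI 57. Adding 12 gives 69, which is A4.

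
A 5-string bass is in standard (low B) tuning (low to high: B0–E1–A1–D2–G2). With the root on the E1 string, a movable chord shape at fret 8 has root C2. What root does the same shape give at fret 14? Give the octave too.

Moving from fret 8 to fret 14 shifts the root by 6 semitones.
C2 up 6 semitones is F#2.

F#2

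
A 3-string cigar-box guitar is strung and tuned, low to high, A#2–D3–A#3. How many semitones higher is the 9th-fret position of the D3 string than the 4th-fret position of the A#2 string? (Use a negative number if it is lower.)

9 semitones

D3 at fret 9 → B3 (MIDI 59); A#2 at fret 4 → D3 (MIDI 50).
59 − 50 = 9, so the two pitches are 9 semitones apart.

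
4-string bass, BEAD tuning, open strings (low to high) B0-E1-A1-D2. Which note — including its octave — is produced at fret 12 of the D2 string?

D3

Each fret is one semitone, so D2 + 12 = D3.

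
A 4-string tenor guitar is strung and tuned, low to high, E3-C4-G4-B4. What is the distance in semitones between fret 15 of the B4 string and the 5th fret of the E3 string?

B4 at fret 15 → D6 (MIDI 86); E3 at fret 5 → A3 (MIDI 57).
86 − 57 = 29, so the two pitches are 29 semitones apart, with D6 the higher.

29 semitones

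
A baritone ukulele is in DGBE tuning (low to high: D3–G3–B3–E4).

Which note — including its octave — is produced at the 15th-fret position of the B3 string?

D5

Each fret is one semitone, so B3 + 15 = D5.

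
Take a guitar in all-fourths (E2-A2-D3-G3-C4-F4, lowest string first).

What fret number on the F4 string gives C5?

7

C5 is 7 semitones above the open F4 (F–F#–G–G#–A–A#–B–C), so it sits at fret 7.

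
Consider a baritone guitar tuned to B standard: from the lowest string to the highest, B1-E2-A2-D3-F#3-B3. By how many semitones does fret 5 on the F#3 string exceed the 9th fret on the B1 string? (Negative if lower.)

15 semitones

F#3 at fret 5 → B3 (MIDI 59); B1 at fret 9 → G#2 (MIDI 44).
59 − 44 = 15, so the two pitches are 15 semitones apart.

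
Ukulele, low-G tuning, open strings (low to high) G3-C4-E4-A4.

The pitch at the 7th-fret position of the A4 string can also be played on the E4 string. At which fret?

Fret 7 on A4 is MIDI 69 + 7 = 76 (E5). On the E4 string (open MIDI 64), that pitch is 76 − 64 = fret 12.

12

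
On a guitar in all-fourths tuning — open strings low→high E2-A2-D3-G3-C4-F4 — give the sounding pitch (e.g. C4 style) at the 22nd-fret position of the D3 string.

C5

The open D3 string plus 22 semitones: D–D#–E–F–…–A#–B–C.
The walk passes from B into C 2 times, so the octave number goes from 3 to 5.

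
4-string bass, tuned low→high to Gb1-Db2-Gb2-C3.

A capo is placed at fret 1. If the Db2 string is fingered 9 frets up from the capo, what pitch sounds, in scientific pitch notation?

B2

The capo raises the open Db2 by 1 semitone to D2; fretting 9 more gives Db2 + 1 + 9 = Db2 + 10 semitones = B2.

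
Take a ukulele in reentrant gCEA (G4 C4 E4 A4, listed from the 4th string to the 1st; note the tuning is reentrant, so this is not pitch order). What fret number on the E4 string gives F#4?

2

F#4 is 2 semitones above the open E4 (E–F–F#), so it sits at fret 2.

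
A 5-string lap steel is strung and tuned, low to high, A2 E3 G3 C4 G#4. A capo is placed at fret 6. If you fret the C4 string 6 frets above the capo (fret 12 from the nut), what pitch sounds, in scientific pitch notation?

The capo raises the open C4 by 6 semitones to F#4; fretting 6 more gives C4 + 6 + 6 = C4 + 12 semitones = C5.

C5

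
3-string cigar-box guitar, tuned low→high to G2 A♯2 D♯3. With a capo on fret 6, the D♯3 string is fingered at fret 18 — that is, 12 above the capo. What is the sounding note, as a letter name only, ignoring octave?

A

The capo raises the open D♯3 by 6 semitones to A3; fretting 12 more gives D♯3 + 6 + 12 = D♯3 + 18 semitones, landing on A.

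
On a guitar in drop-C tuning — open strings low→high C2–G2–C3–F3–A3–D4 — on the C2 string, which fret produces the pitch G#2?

G#2 is 8 semitones above the open C2 (C–C#–D–D#–E–F–F#–G–G#), so it sits at fret 8.

8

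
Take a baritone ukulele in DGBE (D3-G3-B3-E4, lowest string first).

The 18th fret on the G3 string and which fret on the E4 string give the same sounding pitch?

9

G3 at fret 18 is G3 + 18 semitones = C#5.
The open E4 string is 9 semitones above the open G3, so the same pitch on the E4 string lies at fret 18 − 9 = 9.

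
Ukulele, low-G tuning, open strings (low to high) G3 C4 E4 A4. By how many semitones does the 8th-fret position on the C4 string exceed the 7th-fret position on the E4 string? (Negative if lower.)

-3 semitones

C4 at fret 8 → G♯4 (MIDI 68); E4 at fret 7 → B4 (MIDI 71).
68 − 71 = -3, so the two pitches are 3 semitones apart.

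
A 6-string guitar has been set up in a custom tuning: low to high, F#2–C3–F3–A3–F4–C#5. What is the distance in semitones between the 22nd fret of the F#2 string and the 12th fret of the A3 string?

5 semitones

F#2 at fret 22 → E4 (MIDI 64); A3 at fret 12 → A4 (MIDI 69).
64 − 69 = -5, so the two pitches are 5 semitones apart, with A4 the higher.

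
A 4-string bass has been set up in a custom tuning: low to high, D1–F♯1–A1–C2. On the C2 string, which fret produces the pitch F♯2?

6

F♯2 is 6 semitones above the open C2 (C–C#–D–D#–E–F–F#), so it sits at fret 6.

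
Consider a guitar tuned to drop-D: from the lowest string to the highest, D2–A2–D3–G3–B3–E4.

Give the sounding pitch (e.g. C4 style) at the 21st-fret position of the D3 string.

B4

Each fret is one semitone, so D3 + 21 = B4.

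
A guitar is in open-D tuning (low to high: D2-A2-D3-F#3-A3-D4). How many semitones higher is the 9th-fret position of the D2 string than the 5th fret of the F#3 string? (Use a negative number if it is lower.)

-12 semitones

D2 at fret 9 → B2 (MIDI 47); F#3 at fret 5 → B3 (MIDI 59).
47 − 59 = -12, so the two pitches are 12 semitones apart.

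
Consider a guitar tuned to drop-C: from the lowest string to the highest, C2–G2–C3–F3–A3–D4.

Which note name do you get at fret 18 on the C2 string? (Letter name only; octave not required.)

F#

C2 is MIDI 36. Adding 18 gives 54; 54 mod 12 = 6, i.e. F#.
(Equivalently spelled Gb.)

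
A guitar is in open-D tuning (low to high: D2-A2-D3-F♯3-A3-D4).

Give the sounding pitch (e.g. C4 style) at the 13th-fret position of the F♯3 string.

F♯3 is MIDI 54. Adding 13 gives 67, which is G4.

G4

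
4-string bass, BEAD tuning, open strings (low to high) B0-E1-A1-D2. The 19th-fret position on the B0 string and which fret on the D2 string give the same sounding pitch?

Fret 19 on B0 is MIDI 23 + 19 = 42 (F♯2). On the D2 string (open MIDI 38), that pitch is 42 − 38 = fret 4.

4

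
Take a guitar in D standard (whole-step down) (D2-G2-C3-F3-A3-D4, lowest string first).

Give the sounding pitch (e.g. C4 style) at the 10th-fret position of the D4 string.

D4 is MIDI 62. Adding 10 gives 72, which is C5.

C5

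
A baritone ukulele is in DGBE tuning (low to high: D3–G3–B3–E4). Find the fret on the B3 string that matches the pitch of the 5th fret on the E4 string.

E4 at fret 5 is E4 + 5 semitones = A4.
The open B3 string is 5 semitones below the open E4, so the same pitch on the B3 string lies at fret 5 + 5 = 10.

10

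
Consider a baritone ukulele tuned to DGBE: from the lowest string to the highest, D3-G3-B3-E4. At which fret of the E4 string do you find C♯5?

C♯5 is 9 semitones above the open E4 (E–F–F#–G–G#–A–A#–B–C–C#), so it sits at fret 9.

9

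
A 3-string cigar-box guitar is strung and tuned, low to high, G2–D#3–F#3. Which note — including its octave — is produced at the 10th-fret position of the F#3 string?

F#3 is MIDI 54. Adding 10 gives 64, which is E4.

E4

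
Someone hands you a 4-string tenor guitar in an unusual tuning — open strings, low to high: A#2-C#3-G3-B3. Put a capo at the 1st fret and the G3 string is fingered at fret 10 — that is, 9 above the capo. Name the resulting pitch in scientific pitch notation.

The capo raises the open G3 by 1 semitone to G#3; fretting 9 more gives G3 + 1 + 9 = G3 + 10 semitones = F4.

F4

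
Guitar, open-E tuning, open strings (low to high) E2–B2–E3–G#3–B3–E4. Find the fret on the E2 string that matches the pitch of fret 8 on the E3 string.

Fret 8 on E3 is MIDI 52 + 8 = 60 (C4). On the E2 string (open MIDI 40), that pitch is 60 − 40 = fret 20.

20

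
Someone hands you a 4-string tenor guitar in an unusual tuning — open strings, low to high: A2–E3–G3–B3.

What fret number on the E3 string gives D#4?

D#4 is 11 semitones above the open E3 (E–F–F#–G–…–C#–D–D#), so it sits at fret 11.

11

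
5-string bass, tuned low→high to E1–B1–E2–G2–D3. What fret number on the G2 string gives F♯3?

11

F♯3 is 11 semitones above the open G2 (G–G#–A–A#–…–E–F–F#), so it sits at fret 11.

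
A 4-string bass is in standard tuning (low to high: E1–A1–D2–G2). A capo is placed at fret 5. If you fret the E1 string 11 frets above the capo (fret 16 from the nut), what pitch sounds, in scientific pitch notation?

G#2

The capo raises the open E1 by 5 semitones to A1; fretting 11 more gives E1 + 5 + 11 = E1 + 16 semitones = G#2.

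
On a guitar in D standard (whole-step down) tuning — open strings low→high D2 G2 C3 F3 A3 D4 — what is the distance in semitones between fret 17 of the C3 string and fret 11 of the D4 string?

8 semitones

C3 at fret 17 → F4 (MIDI 65); D4 at fret 11 → C#5 (MIDI 73).
65 − 73 = -8, so the two pitches are 8 semitones apart, with C#5 the higher.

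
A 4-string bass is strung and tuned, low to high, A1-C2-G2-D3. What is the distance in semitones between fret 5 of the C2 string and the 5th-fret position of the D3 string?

14 semitones

C2 at fret 5 → F2 (MIDI 41); D3 at fret 5 → G3 (MIDI 55).
41 − 55 = -14, so the two pitches are 14 semitones apart, with G3 the higher.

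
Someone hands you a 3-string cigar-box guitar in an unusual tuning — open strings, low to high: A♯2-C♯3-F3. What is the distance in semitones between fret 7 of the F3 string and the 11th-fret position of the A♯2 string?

3 semitones

F3 at fret 7 → C4 (MIDI 60); A♯2 at fret 11 → A3 (MIDI 57).
60 − 57 = 3, so the two pitches are 3 semitones apart, with C4 the higher.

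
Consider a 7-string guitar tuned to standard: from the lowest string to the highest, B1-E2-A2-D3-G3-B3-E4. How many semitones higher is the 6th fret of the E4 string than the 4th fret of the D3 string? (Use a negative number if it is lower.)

16 semitones

E4 at fret 6 → A#4 (MIDI 70); D3 at fret 4 → F#3 (MIDI 54).
70 − 54 = 16, so the two pitches are 16 semitones apart.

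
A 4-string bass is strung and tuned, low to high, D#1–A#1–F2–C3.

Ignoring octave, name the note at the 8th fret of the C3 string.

The open C3 string plus 8 semitones: C–C#–D–D#–E–F–F#–G–G#.

G#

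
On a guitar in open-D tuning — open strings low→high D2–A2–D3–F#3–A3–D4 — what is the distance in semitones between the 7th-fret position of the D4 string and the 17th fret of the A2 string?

7 semitones

D4 at fret 7 → A4 (MIDI 69); A2 at fret 17 → D4 (MIDI 62).
69 − 62 = 7, so the two pitches are 7 semitones apart, with A4 the higher.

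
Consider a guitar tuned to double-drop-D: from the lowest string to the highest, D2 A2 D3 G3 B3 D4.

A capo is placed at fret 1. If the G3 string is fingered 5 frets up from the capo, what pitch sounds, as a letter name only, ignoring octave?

C#

The capo raises the open G3 by 1 semitone to G#3; fretting 5 more gives G3 + 1 + 5 = G3 + 6 semitones, landing on C#.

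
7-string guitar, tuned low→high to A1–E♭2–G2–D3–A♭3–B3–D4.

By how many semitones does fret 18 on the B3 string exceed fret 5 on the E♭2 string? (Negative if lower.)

B3 at fret 18 → F5 (MIDI 77); E♭2 at fret 5 → A♭2 (MIDI 44).
77 − 44 = 33, so the two pitches are 33 semitones apart.

33 semitones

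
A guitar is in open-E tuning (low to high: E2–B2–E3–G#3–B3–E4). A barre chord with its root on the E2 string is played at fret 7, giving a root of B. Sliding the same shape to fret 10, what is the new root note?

Moving from fret 7 to fret 10 shifts the root by 3 semitones.
B up 3 semitones is D.

D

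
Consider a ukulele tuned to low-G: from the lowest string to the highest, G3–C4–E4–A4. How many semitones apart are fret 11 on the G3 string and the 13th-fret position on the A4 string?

G3 at fret 11 → F♯4 (MIDI 66); A4 at fret 13 → A♯5 (MIDI 82).
66 − 82 = -16, so the two pitches are 16 semitones apart, with A♯5 the higher.

16 semitones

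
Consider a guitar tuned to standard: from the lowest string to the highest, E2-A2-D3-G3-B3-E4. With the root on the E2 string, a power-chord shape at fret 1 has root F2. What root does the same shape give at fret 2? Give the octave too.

Moving from fret 1 to fret 2 shifts the root by 1 semitone.
F2 up 1 semitone is F♯2.

F♯2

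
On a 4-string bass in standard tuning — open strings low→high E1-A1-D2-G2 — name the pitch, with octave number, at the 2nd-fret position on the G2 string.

Each fret is one semitone, so G2 + 2 = A2.

A2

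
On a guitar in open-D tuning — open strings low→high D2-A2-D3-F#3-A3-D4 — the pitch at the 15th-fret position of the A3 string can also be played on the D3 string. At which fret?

A3 at fret 15 is A3 + 15 semitones = C5.
The open D3 string is 7 semitones below the open A3, so the same pitch on the D3 string lies at fret 15 + 7 = 22.

22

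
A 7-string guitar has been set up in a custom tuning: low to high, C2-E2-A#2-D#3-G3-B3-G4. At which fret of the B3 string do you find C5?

13

C5 is 13 semitones above the open B3 (B–C–C#–D–…–A#–B–C), so it sits at fret 13.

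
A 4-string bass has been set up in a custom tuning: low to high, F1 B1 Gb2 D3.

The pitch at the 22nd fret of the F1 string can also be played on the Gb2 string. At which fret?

Fret 22 on F1 is MIDI 29 + 22 = 51 (Eb3). On the Gb2 string (open MIDI 42), that pitch is 51 − 42 = fret 9.

9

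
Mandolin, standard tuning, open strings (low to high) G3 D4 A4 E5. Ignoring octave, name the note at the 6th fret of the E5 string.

The open E5 string plus 6 semitones: E–F–F#–G–G#–A–A#.

A#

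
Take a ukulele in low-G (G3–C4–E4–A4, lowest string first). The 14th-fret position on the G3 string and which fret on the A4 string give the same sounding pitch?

Fret 14 on G3 is MIDI 55 + 14 = 69 (A4). On the A4 string (open MIDI 69), that pitch is 69 − 69 = fret 0.

0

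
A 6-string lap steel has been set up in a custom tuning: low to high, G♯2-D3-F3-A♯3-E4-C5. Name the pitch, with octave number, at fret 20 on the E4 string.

C6

E4 is MIDI 64. Adding 20 gives 84, which is C6.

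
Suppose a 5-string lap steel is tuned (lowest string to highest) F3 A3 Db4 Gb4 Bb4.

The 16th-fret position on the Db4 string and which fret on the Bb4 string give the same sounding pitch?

Fret 16 on Db4 is MIDI 61 + 16 = 77 (F5). On the Bb4 string (open MIDI 70), that pitch is 77 − 70 = fret 7.

7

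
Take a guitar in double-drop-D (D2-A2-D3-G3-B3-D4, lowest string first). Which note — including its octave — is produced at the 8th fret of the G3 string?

G3 is MIDI 55. Adding 8 gives 63, which is D#4.
(Equivalently spelled Eb4.)

D#4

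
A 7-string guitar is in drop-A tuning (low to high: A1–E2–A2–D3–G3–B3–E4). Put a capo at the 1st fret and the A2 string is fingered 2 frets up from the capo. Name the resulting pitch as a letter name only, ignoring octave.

The capo raises the open A2 by 1 semitone to A♯2; fretting 2 more gives A2 + 1 + 2 = A2 + 3 semitones, landing on C.

C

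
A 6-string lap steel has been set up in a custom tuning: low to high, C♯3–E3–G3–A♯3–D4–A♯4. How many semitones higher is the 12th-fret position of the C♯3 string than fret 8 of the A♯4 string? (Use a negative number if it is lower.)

-17 semitones

C♯3 at fret 12 → C♯4 (MIDI 61); A♯4 at fret 8 → F♯5 (MIDI 78).
61 − 78 = -17, so the two pitches are 17 semitones apart.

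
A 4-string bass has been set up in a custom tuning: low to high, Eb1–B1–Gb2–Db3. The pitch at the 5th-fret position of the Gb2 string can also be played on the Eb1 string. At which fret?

20

Gb2 at fret 5 is Gb2 + 5 semitones = B2.
The open Eb1 string is 15 semitones below the open Gb2, so the same pitch on the Eb1 string lies at fret 5 + 15 = 20.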